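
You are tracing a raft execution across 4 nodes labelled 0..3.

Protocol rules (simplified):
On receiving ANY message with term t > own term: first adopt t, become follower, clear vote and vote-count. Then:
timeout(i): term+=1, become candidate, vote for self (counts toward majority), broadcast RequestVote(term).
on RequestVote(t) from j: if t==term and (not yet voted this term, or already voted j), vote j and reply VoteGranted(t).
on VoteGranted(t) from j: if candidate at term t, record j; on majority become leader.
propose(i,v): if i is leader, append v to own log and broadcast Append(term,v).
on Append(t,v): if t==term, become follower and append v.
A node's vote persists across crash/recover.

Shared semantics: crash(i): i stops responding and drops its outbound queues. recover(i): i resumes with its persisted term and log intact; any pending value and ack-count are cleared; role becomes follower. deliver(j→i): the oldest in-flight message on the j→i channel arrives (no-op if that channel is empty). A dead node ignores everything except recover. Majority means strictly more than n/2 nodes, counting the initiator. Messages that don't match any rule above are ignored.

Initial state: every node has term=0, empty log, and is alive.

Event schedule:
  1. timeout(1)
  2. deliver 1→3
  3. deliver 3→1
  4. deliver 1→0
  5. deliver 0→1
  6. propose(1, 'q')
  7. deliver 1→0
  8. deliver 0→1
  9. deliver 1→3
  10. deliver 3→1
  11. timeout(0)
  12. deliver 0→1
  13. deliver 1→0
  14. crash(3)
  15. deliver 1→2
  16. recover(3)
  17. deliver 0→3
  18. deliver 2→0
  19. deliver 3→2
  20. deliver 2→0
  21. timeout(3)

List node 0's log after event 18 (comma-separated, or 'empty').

q

after 1 — timeout(1): n1:cand/t1/[-]
after 2 — deliver 1→3: n3:foll/t1/[-]
after 3 — deliver 3→1: ·
after 4 — deliver 1→0: n0:foll/t1/[-]
after 5 — deliver 0→1: n1:lead/t1/[-]
after 6 — propose(1,'q'): n1:lead/t1/[q]
after 7 — deliver 1→0: n0:foll/t1/[q]
after 8 — deliver 0→1: ·
after 9 — deliver 1→3: n3:foll/t1/[q]
after 10 — deliver 3→1: ·
after 11 — timeout(0): n0:cand/t2/[q]
after 12 — deliver 0→1: n1:foll/t2/[q]
after 13 — deliver 1→0: ·
after 14 — crash(3): n3:✗foll/t1/[q]
after 15 — deliver 1→2: n2:foll/t1/[-]
after 16 — recover(3): n3:foll/t1/[q]
after 17 — deliver 0→3: n3:foll/t2/[q]
after 18 — deliver 2→0: ·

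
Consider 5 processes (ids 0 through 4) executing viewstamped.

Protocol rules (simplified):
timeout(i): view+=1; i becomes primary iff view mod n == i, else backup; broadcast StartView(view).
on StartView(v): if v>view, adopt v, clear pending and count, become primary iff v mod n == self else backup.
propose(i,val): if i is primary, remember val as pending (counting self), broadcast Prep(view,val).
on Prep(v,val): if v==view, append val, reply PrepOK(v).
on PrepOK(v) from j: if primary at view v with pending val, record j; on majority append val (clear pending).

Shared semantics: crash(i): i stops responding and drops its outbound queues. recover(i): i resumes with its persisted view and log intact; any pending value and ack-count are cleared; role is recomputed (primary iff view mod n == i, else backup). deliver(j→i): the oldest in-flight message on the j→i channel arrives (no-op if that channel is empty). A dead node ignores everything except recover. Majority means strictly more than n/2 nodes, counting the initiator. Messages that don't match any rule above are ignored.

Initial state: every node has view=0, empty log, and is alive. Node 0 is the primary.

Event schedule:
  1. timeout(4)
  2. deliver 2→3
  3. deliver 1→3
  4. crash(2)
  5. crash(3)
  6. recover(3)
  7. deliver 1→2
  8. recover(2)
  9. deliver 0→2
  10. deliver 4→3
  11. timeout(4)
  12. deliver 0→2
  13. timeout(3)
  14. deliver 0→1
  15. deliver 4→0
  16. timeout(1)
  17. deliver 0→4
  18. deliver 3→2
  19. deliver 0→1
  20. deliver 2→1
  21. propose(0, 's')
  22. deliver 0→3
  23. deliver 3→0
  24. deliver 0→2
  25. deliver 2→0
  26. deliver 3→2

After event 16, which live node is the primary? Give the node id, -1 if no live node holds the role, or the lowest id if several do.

1

e1 timeout(4): 4[back,v=1,-]
e2 deliver 2→3: ·
e3 deliver 1→3: ·
e4 crash(2): 2[✗back,v=0,-]
e5 crash(3): 3[✗back,v=0,-]
e6 recover(3): 3[back,v=0,-]
e7 deliver 1→2: ·
e8 recover(2): 2[back,v=0,-]
e9 deliver 0→2: ·
e10 deliver 4→3: 3[back,v=1,-]
e11 timeout(4): 4[back,v=2,-]
e12 deliver 0→2: ·
e13 timeout(3): 3[back,v=2,-]
e14 deliver 0→1: ·
e15 deliver 4→0: 0[back,v=1,-]
e16 timeout(1): 1[prim,v=1,-]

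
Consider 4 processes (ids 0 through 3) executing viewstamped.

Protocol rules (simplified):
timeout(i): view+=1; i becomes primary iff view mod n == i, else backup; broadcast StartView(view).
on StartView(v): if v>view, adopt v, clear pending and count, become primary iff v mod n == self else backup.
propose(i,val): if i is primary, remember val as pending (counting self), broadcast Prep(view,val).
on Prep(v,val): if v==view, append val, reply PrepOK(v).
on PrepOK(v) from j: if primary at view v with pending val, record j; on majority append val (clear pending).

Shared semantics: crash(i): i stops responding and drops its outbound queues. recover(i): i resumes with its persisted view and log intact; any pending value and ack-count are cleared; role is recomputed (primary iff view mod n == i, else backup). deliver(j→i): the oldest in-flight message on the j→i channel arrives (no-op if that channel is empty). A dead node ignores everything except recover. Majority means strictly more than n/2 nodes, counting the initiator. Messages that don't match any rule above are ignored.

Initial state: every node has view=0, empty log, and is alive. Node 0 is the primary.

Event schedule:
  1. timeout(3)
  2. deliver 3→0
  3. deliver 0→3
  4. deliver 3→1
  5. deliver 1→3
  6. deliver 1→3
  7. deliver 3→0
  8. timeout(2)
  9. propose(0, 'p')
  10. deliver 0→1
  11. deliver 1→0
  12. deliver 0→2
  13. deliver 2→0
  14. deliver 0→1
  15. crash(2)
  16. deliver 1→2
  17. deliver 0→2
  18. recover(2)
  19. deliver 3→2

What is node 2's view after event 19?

1. timeout(3):  <3:back v1 ->
2. deliver 3→0:  <0:back v1 ->
3. deliver 0→3:  nop
4. deliver 3→1:  <1:prim v1 ->
5. deliver 1→3:  nop
6. deliver 1→3:  nop
7. deliver 3→0:  nop
8. timeout(2):  <2:back v1 ->
9. propose(0,'p'):  nop
10. deliver 0→1:  nop
11. deliver 1→0:  nop
12. deliver 0→2:  nop
13. deliver 2→0:  nop
14. deliver 0→1:  nop
15. crash(2):  <2:✗back v1 ->
16. deliver 1→2:  nop
17. deliver 0→2:  nop
18. recover(2):  <2:back v1 ->
19. deliver 3→2:  nop

1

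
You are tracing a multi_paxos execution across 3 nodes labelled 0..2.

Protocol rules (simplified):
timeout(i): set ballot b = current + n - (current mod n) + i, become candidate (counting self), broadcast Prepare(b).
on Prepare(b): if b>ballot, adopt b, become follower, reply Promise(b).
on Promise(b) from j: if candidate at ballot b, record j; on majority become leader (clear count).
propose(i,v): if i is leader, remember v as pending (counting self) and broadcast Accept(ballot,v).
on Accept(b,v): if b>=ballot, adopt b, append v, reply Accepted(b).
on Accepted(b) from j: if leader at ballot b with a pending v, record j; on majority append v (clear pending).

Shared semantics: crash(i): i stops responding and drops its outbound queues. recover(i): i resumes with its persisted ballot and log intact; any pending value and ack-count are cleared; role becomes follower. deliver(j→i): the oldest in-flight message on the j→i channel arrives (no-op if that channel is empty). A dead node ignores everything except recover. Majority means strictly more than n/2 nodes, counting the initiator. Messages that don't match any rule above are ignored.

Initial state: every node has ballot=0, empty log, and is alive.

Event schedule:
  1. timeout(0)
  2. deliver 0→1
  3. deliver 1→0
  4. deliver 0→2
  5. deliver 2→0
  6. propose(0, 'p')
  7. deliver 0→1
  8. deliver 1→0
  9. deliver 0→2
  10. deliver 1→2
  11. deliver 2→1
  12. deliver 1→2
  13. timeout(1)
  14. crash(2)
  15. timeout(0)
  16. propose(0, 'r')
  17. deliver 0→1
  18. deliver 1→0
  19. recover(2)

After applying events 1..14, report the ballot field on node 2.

3

after 1 — timeout(0): n0:cand/b3/[-]
after 2 — deliver 0→1: n1:foll/b3/[-]
after 3 — deliver 1→0: n0:lead/b3/[-]
after 4 — deliver 0→2: n2:foll/b3/[-]
after 5 — deliver 2→0: ·
after 6 — propose(0,'p'): ·
after 7 — deliver 0→1: n1:foll/b3/[p]
after 8 — deliver 1→0: n0:lead/b3/[p]
after 9 — deliver 0→2: n2:foll/b3/[p]
after 10 — deliver 1→2: ·
after 11 — deliver 2→1: ·
after 12 — deliver 1→2: ·
after 13 — timeout(1): n1:cand/b7/[p]
after 14 — crash(2): n2:✗foll/b3/[p]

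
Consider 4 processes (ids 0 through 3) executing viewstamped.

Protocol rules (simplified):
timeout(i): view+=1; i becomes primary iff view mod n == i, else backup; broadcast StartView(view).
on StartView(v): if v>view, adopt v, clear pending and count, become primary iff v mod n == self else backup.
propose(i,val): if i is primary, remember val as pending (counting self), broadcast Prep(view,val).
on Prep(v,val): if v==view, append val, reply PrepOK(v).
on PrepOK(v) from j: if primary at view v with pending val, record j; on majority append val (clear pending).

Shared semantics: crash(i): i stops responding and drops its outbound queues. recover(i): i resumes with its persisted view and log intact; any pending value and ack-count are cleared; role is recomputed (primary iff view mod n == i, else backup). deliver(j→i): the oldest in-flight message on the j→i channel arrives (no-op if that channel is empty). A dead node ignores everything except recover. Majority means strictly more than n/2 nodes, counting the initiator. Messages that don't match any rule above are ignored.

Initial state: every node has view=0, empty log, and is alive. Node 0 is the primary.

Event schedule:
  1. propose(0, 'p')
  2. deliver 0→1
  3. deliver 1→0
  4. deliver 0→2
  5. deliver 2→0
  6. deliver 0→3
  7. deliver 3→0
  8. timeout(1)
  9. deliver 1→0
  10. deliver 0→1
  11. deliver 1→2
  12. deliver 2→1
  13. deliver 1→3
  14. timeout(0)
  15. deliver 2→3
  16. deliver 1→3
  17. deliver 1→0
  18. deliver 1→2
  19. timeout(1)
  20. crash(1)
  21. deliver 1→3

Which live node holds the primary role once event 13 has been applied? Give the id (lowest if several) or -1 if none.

step 1 propose(0,'p'): —
step 2 deliver 0→1: 1={back,v=0,log=p}
step 3 deliver 1→0: —
step 4 deliver 0→2: 2={back,v=0,log=p}
step 5 deliver 2→0: 0={prim,v=0,log=p}
step 6 deliver 0→3: 3={back,v=0,log=p}
step 7 deliver 3→0: —
step 8 timeout(1): 1={prim,v=1,log=p}
step 9 deliver 1→0: 0={back,v=1,log=p}
step 10 deliver 0→1: —
step 11 deliver 1→2: 2={back,v=1,log=p}
step 12 deliver 2→1: —
step 13 deliver 1→3: 3={back,v=1,log=p}

1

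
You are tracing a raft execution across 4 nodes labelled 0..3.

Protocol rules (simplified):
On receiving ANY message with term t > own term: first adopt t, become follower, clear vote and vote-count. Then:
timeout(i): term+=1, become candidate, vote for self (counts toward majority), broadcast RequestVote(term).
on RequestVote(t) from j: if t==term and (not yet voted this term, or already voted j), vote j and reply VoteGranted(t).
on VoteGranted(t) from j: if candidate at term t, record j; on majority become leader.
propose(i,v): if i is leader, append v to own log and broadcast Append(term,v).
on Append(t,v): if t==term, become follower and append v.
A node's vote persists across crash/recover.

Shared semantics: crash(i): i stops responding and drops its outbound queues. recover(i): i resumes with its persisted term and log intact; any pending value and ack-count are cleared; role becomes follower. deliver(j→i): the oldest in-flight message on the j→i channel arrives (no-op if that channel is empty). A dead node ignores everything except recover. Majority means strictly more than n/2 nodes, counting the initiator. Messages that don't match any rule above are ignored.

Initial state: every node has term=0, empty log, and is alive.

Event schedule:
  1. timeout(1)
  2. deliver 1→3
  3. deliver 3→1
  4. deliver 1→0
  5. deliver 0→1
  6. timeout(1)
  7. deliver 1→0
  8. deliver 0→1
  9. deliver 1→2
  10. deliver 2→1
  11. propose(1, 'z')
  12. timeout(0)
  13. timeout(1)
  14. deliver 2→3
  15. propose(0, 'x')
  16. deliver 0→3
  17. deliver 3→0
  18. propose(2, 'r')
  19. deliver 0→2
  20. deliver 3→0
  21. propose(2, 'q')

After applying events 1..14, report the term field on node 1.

3

e1 timeout(1): 1[cand,t=1,-]
e2 deliver 1→3: 3[foll,t=1,-]
e3 deliver 3→1: ·
e4 deliver 1→0: 0[foll,t=1,-]
e5 deliver 0→1: 1[lead,t=1,-]
e6 timeout(1): 1[cand,t=2,-]
e7 deliver 1→0: 0[foll,t=2,-]
e8 deliver 0→1: ·
e9 deliver 1→2: 2[foll,t=1,-]
e10 deliver 2→1: ·
e11 propose(1,'z'): ·
e12 timeout(0): 0[cand,t=3,-]
e13 timeout(1): 1[cand,t=3,-]
e14 deliver 2→3: ·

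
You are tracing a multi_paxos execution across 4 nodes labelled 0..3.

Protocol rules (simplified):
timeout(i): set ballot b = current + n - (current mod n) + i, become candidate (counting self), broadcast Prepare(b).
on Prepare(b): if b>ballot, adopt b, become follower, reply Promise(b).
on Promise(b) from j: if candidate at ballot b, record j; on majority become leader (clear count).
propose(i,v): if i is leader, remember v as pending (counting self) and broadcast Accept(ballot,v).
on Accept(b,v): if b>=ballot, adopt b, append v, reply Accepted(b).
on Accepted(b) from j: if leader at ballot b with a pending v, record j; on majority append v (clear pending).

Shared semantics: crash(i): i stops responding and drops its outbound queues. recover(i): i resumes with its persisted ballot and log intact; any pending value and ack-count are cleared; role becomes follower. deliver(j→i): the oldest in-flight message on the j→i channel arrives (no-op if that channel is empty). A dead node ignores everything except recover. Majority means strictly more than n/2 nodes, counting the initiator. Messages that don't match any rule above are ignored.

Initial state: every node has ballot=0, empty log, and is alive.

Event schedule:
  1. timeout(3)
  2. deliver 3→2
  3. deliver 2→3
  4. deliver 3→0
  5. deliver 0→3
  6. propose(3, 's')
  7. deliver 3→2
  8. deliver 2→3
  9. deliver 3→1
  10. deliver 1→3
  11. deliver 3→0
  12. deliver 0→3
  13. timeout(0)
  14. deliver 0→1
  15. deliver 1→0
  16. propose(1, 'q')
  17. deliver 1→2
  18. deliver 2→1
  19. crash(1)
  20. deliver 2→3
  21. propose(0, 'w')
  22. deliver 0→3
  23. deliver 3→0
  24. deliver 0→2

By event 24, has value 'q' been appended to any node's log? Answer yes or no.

e1 timeout(3): 3[cand,b=7,-]
e2 deliver 3→2: 2[foll,b=7,-]
e3 deliver 2→3: ·
e4 deliver 3→0: 0[foll,b=7,-]
e5 deliver 0→3: 3[lead,b=7,-]
e6 propose(3,'s'): ·
e7 deliver 3→2: 2[foll,b=7,s]
e8 deliver 2→3: ·
e9 deliver 3→1: 1[foll,b=7,-]
e10 deliver 1→3: ·
e11 deliver 3→0: 0[foll,b=7,s]
e12 deliver 0→3: 3[lead,b=7,s]
e13 timeout(0): 0[cand,b=8,s]
e14 deliver 0→1: 1[foll,b=8,-]
e15 deliver 1→0: ·
e16 propose(1,'q'): ·
e17 deliver 1→2: ·
e18 deliver 2→1: ·
e19 crash(1): 1[✗foll,b=8,-]
e20 deliver 2→3: ·
e21 propose(0,'w'): ·
e22 deliver 0→3: 3[foll,b=8,s]
e23 deliver 3→0: 0[lead,b=8,s]
e24 deliver 0→2: 2[foll,b=8,s]

no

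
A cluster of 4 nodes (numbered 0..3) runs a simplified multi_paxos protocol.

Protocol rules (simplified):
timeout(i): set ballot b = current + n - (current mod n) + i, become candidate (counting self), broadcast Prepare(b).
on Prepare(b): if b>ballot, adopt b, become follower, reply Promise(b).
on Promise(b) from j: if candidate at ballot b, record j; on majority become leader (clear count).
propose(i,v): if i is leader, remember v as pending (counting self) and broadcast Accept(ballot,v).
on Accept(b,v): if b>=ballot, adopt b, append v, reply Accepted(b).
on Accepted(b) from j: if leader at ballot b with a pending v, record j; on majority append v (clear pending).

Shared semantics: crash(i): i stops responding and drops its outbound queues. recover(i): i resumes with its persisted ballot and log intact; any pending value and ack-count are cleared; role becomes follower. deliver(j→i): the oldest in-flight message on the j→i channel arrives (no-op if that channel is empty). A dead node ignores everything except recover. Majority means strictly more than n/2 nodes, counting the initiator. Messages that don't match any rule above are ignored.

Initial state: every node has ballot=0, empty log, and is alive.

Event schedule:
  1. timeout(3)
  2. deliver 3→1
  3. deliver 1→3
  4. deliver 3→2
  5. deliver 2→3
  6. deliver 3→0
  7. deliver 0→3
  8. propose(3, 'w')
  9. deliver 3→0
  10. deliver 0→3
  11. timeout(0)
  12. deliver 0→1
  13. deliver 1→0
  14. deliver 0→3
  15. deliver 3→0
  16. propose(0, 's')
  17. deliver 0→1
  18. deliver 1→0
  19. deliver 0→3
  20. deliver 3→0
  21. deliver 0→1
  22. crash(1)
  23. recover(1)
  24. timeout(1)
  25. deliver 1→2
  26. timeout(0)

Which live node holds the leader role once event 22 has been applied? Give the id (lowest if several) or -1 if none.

0

1. timeout(3):  <3:cand b7 ->
2. deliver 3→1:  <1:foll b7 ->
3. deliver 1→3:  nop
4. deliver 3→2:  <2:foll b7 ->
5. deliver 2→3:  <3:lead b7 ->
6. deliver 3→0:  <0:foll b7 ->
7. deliver 0→3:  nop
8. propose(3,'w'):  nop
9. deliver 3→0:  <0:foll b7 w>
10. deliver 0→3:  nop
11. timeout(0):  <0:cand b8 w>
12. deliver 0→1:  <1:foll b8 ->
13. deliver 1→0:  nop
14. deliver 0→3:  <3:foll b8 ->
15. deliver 3→0:  <0:lead b8 w>
16. propose(0,'s'):  nop
17. deliver 0→1:  <1:foll b8 s>
18. deliver 1→0:  nop
19. deliver 0→3:  <3:foll b8 s>
20. deliver 3→0:  <0:lead b8 w,s>
21. deliver 0→1:  nop
22. crash(1):  <1:✗foll b8 s>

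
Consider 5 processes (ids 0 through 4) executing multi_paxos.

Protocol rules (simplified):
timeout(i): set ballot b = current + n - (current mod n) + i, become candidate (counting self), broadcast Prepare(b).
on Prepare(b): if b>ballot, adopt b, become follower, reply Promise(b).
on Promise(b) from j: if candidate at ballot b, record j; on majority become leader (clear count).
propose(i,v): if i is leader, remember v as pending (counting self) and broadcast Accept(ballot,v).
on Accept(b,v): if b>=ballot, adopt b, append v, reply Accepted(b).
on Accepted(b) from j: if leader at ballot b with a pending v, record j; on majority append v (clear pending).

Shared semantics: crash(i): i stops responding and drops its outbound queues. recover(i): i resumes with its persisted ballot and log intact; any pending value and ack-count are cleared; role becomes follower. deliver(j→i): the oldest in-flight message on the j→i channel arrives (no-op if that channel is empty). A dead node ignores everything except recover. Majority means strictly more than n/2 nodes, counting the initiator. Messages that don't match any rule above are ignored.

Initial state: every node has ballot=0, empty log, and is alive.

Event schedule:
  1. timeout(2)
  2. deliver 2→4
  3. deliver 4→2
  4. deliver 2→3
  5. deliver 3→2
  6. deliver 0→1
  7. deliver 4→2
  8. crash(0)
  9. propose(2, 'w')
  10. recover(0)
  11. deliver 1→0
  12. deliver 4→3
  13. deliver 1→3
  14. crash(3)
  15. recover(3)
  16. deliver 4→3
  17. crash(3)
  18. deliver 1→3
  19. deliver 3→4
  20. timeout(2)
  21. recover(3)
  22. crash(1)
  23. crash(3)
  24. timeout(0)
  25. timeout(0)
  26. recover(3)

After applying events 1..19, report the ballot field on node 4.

7

step 1 timeout(2): 2={cand,b=7,log=-}
step 2 deliver 2→4: 4={foll,b=7,log=-}
step 3 deliver 4→2: —
step 4 deliver 2→3: 3={foll,b=7,log=-}
step 5 deliver 3→2: 2={lead,b=7,log=-}
step 6 deliver 0→1: —
step 7 deliver 4→2: —
step 8 crash(0): 0={✗foll,b=0,log=-}
step 9 propose(2,'w'): —
step 10 recover(0): 0={foll,b=0,log=-}
step 11 deliver 1→0: —
step 12 deliver 4→3: —
step 13 deliver 1→3: —
step 14 crash(3): 3={✗foll,b=7,log=-}
step 15 recover(3): 3={foll,b=7,log=-}
step 16 deliver 4→3: —
step 17 crash(3): 3={✗foll,b=7,log=-}
step 18 deliver 1→3: —
step 19 deliver 3→4: —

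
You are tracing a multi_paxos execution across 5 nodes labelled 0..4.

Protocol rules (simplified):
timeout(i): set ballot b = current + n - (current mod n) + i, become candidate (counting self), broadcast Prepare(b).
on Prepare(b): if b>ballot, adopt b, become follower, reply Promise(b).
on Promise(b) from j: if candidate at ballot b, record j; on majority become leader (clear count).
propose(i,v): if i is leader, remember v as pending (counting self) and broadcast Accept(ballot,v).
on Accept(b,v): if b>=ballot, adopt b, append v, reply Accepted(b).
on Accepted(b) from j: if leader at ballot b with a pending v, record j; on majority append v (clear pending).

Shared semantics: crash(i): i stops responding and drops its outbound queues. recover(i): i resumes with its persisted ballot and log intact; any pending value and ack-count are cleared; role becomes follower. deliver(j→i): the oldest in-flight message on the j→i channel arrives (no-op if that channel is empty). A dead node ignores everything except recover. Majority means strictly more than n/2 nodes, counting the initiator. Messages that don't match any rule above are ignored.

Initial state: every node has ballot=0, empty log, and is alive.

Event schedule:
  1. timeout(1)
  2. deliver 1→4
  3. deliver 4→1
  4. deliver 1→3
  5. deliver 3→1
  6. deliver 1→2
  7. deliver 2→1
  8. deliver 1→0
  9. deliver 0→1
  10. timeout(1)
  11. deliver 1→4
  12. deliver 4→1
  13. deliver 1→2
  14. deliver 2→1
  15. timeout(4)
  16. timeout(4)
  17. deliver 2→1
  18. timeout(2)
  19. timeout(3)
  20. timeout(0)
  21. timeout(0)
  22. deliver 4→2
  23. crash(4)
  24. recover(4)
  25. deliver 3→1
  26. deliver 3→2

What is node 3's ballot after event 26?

13

1. timeout(1):  <1:cand b6 ->
2. deliver 1→4:  <4:foll b6 ->
3. deliver 4→1:  nop
4. deliver 1→3:  <3:foll b6 ->
5. deliver 3→1:  <1:lead b6 ->
6. deliver 1→2:  <2:foll b6 ->
7. deliver 2→1:  nop
8. deliver 1→0:  <0:foll b6 ->
9. deliver 0→1:  nop
10. timeout(1):  <1:cand b11 ->
11. deliver 1→4:  <4:foll b11 ->
12. deliver 4→1:  nop
13. deliver 1→2:  <2:foll b11 ->
14. deliver 2→1:  <1:lead b11 ->
15. timeout(4):  <4:cand b19 ->
16. timeout(4):  <4:cand b24 ->
17. deliver 2→1:  nop
18. timeout(2):  <2:cand b17 ->
19. timeout(3):  <3:cand b13 ->
20. timeout(0):  <0:cand b10 ->
21. timeout(0):  <0:cand b15 ->
22. deliver 4→2:  <2:foll b19 ->
23. crash(4):  <4:✗cand b24 ->
24. recover(4):  <4:foll b24 ->
25. deliver 3→1:  <1:foll b13 ->
26. deliver 3→2:  nop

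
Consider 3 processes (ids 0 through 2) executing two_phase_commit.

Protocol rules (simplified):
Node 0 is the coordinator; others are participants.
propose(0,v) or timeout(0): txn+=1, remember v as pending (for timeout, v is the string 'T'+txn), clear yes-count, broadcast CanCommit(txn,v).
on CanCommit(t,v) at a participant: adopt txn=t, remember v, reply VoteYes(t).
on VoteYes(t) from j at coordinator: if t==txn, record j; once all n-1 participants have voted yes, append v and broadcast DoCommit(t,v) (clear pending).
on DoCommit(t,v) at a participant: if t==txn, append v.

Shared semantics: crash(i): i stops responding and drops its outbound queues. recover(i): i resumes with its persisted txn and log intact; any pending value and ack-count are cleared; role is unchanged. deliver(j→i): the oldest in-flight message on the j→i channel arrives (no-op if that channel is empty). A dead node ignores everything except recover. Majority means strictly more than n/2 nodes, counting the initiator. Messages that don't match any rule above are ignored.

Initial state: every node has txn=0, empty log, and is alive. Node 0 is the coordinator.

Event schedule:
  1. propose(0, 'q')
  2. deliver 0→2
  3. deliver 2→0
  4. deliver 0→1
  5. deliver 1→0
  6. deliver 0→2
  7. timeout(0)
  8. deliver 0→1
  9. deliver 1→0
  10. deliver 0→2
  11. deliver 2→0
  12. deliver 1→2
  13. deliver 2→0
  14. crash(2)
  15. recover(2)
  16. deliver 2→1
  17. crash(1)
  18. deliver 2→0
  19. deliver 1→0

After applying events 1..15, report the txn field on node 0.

[1] propose(0,'q') → N0(coor t1 [-])
[2] deliver 0→2 → N2(part t1 [-])
[3] deliver 2→0 → ∅
[4] deliver 0→1 → N1(part t1 [-])
[5] deliver 1→0 → N0(coor t1 [q])
[6] deliver 0→2 → N2(part t1 [q])
[7] timeout(0) → N0(coor t2 [q])
[8] deliver 0→1 → N1(part t1 [q])
[9] deliver 1→0 → ∅
[10] deliver 0→2 → N2(part t2 [q])
[11] deliver 2→0 → ∅
[12] deliver 1→2 → ∅
[13] deliver 2→0 → ∅
[14] crash(2) → N2(✗part t2 [q])
[15] recover(2) → N2(part t2 [q])

2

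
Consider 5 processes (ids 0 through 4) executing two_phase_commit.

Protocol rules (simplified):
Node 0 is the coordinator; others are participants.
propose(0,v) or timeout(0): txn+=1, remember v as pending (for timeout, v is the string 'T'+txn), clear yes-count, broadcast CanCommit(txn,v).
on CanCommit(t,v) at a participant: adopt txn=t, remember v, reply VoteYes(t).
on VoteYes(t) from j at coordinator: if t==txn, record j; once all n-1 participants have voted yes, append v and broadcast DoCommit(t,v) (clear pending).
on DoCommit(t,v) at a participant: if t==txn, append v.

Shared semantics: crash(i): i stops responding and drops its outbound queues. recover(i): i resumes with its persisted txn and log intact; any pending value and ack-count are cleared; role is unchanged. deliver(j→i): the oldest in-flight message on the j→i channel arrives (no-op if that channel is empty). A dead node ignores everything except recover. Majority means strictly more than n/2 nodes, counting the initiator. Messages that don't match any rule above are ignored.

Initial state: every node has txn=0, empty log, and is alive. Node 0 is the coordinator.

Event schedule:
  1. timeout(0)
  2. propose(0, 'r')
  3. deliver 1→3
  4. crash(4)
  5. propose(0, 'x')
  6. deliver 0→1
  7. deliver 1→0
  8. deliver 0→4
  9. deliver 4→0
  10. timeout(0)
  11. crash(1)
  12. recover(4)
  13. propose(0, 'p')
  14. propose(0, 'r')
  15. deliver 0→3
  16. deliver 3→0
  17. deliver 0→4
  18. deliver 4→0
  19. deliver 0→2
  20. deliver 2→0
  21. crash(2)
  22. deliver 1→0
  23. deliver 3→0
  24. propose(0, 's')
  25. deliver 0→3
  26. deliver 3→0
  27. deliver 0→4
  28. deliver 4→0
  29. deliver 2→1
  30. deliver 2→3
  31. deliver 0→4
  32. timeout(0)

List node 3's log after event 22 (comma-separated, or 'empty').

[1] timeout(0) → N0(coor t1 [-])
[2] propose(0,'r') → N0(coor t2 [-])
[3] deliver 1→3 → ∅
[4] crash(4) → N4(✗part t0 [-])
[5] propose(0,'x') → N0(coor t3 [-])
[6] deliver 0→1 → N1(part t1 [-])
[7] deliver 1→0 → ∅
[8] deliver 0→4 → ∅
[9] deliver 4→0 → ∅
[10] timeout(0) → N0(coor t4 [-])
[11] crash(1) → N1(✗part t1 [-])
[12] recover(4) → N4(part t0 [-])
[13] propose(0,'p') → N0(coor t5 [-])
[14] propose(0,'r') → N0(coor t6 [-])
[15] deliver 0→3 → N3(part t1 [-])
[16] deliver 3→0 → ∅
[17] deliver 0→4 → N4(part t1 [-])
[18] deliver 4→0 → ∅
[19] deliver 0→2 → N2(part t1 [-])
[20] deliver 2→0 → ∅
[21] crash(2) → N2(✗part t1 [-])
[22] deliver 1→0 → ∅

empty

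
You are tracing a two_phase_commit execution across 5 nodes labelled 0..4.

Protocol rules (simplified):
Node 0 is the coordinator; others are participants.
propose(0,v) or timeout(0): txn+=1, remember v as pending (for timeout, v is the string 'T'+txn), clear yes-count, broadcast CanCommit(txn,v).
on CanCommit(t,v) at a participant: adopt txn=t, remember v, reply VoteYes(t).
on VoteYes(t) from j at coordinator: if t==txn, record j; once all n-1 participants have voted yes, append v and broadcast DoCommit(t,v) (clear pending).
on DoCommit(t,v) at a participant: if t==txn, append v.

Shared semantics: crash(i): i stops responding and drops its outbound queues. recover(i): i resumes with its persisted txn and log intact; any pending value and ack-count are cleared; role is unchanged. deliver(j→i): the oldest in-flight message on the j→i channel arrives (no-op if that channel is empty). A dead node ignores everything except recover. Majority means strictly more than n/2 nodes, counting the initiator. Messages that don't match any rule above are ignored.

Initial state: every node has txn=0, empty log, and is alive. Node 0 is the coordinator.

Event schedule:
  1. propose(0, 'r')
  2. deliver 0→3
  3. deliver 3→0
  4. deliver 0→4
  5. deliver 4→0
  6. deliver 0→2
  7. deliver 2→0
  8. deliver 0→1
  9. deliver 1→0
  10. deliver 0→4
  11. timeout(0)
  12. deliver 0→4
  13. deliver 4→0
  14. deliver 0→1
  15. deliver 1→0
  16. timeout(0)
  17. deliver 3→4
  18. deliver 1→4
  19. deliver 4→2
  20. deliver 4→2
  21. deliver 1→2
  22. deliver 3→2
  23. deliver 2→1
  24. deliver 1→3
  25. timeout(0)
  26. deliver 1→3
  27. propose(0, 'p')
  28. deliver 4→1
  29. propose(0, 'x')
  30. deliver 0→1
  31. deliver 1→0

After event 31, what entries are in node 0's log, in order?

step 1 propose(0,'r'): 0={coor,t=1,log=-}
step 2 deliver 0→3: 3={part,t=1,log=-}
step 3 deliver 3→0: —
step 4 deliver 0→4: 4={part,t=1,log=-}
step 5 deliver 4→0: —
step 6 deliver 0→2: 2={part,t=1,log=-}
step 7 deliver 2→0: —
step 8 deliver 0→1: 1={part,t=1,log=-}
step 9 deliver 1→0: 0={coor,t=1,log=r}
step 10 deliver 0→4: 4={part,t=1,log=r}
step 11 timeout(0): 0={coor,t=2,log=r}
step 12 deliver 0→4: 4={part,t=2,log=r}
step 13 deliver 4→0: —
step 14 deliver 0→1: 1={part,t=1,log=r}
step 15 deliver 1→0: —
step 16 timeout(0): 0={coor,t=3,log=r}
step 17 deliver 3→4: —
step 18 deliver 1→4: —
step 19 deliver 4→2: —
step 20 deliver 4→2: —
step 21 deliver 1→2: —
step 22 deliver 3→2: —
step 23 deliver 2→1: —
step 24 deliver 1→3: —
step 25 timeout(0): 0={coor,t=4,log=r}
step 26 deliver 1→3: —
step 27 propose(0,'p'): 0={coor,t=5,log=r}
step 28 deliver 4→1: —
step 29 propose(0,'x'): 0={coor,t=6,log=r}
step 30 deliver 0→1: 1={part,t=2,log=r}
step 31 deliver 1→0: —

r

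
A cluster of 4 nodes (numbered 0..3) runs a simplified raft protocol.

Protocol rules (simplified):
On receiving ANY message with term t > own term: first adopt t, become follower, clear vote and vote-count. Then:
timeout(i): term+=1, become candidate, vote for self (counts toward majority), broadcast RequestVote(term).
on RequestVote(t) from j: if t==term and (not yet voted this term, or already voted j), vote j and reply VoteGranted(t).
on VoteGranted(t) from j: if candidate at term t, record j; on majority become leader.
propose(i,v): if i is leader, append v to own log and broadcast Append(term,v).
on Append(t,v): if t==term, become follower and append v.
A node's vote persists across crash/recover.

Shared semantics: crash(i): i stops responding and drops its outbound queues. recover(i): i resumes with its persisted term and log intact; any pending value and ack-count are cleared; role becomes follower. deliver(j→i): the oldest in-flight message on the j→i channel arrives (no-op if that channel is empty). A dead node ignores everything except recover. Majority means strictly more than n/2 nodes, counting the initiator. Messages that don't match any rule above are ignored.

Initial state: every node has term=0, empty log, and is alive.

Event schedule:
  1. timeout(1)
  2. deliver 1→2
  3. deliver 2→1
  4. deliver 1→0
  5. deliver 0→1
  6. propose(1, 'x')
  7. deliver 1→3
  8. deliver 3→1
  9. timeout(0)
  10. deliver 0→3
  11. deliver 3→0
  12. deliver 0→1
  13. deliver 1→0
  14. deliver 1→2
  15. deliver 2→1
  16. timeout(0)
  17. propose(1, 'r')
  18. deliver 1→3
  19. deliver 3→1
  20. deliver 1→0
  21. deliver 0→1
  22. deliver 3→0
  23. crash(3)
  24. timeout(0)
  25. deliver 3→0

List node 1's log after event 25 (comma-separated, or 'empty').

[1] timeout(1) → N1(cand t1 [-])
[2] deliver 1→2 → N2(foll t1 [-])
[3] deliver 2→1 → ∅
[4] deliver 1→0 → N0(foll t1 [-])
[5] deliver 0→1 → N1(lead t1 [-])
[6] propose(1,'x') → N1(lead t1 [x])
[7] deliver 1→3 → N3(foll t1 [-])
[8] deliver 3→1 → ∅
[9] timeout(0) → N0(cand t2 [-])
[10] deliver 0→3 → N3(foll t2 [-])
[11] deliver 3→0 → ∅
[12] deliver 0→1 → N1(foll t2 [x])
[13] deliver 1→0 → ∅
[14] deliver 1→2 → N2(foll t1 [x])
[15] deliver 2→1 → ∅
[16] timeout(0) → N0(cand t3 [-])
[17] propose(1,'r') → ∅
[18] deliver 1→3 → ∅
[19] deliver 3→1 → ∅
[20] deliver 1→0 → ∅
[21] deliver 0→1 → N1(foll t3 [x])
[22] deliver 3→0 → ∅
[23] crash(3) → N3(✗foll t2 [-])
[24] timeout(0) → N0(cand t4 [-])
[25] deliver 3→0 → ∅

x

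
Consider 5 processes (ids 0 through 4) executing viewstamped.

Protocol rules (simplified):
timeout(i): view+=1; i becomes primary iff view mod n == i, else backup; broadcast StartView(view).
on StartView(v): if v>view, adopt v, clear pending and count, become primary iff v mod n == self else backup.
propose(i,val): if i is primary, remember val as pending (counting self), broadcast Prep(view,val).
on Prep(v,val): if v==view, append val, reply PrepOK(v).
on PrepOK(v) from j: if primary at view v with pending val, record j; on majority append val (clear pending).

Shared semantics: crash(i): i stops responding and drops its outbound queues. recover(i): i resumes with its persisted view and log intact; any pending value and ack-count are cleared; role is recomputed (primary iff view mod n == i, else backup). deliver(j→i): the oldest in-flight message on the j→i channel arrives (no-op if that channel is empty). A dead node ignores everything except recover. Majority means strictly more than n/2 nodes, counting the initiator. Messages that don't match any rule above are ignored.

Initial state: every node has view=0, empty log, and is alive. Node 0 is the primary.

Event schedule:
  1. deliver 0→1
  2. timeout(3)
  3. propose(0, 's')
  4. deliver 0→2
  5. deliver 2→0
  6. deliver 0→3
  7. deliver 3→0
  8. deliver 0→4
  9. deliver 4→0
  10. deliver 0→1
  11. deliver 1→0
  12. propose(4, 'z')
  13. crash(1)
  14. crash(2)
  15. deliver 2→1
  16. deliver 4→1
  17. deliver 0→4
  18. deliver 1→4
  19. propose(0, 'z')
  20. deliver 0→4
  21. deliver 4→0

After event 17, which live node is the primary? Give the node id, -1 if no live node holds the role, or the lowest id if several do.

step 1 deliver 0→1: —
step 2 timeout(3): 3={back,v=1,log=-}
step 3 propose(0,'s'): —
step 4 deliver 0→2: 2={back,v=0,log=s}
step 5 deliver 2→0: —
step 6 deliver 0→3: —
step 7 deliver 3→0: 0={back,v=1,log=-}
step 8 deliver 0→4: 4={back,v=0,log=s}
step 9 deliver 4→0: —
step 10 deliver 0→1: 1={back,v=0,log=s}
step 11 deliver 1→0: —
step 12 propose(4,'z'): —
step 13 crash(1): 1={✗back,v=0,log=s}
step 14 crash(2): 2={✗back,v=0,log=s}
step 15 deliver 2→1: —
step 16 deliver 4→1: —
step 17 deliver 0→4: —

-1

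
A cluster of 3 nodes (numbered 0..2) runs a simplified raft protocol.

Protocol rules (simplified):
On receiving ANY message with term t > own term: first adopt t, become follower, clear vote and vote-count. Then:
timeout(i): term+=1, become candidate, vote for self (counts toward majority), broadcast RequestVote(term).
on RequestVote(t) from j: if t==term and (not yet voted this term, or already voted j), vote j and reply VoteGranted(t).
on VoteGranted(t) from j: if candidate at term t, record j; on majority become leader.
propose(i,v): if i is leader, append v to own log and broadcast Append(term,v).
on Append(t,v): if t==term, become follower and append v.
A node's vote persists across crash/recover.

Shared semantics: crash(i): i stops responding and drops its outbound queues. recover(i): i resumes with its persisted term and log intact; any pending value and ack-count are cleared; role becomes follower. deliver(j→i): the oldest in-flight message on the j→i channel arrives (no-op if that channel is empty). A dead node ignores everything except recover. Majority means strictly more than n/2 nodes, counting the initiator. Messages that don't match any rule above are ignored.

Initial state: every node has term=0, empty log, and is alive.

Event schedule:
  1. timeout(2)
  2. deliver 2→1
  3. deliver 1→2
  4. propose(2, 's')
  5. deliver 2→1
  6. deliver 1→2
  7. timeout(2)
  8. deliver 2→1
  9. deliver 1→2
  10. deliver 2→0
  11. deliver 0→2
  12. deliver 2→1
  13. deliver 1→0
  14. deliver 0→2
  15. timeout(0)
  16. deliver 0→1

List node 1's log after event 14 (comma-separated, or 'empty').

after 1 — timeout(2): n2:cand/t1/[-]
after 2 — deliver 2→1: n1:foll/t1/[-]
after 3 — deliver 1→2: n2:lead/t1/[-]
after 4 — propose(2,'s'): n2:lead/t1/[s]
after 5 — deliver 2→1: n1:foll/t1/[s]
after 6 — deliver 1→2: ·
after 7 — timeout(2): n2:cand/t2/[s]
after 8 — deliver 2→1: n1:foll/t2/[s]
after 9 — deliver 1→2: n2:lead/t2/[s]
after 10 — deliver 2→0: n0:foll/t1/[-]
after 11 — deliver 0→2: ·
after 12 — deliver 2→1: ·
after 13 — deliver 1→0: ·
after 14 — deliver 0→2: ·

s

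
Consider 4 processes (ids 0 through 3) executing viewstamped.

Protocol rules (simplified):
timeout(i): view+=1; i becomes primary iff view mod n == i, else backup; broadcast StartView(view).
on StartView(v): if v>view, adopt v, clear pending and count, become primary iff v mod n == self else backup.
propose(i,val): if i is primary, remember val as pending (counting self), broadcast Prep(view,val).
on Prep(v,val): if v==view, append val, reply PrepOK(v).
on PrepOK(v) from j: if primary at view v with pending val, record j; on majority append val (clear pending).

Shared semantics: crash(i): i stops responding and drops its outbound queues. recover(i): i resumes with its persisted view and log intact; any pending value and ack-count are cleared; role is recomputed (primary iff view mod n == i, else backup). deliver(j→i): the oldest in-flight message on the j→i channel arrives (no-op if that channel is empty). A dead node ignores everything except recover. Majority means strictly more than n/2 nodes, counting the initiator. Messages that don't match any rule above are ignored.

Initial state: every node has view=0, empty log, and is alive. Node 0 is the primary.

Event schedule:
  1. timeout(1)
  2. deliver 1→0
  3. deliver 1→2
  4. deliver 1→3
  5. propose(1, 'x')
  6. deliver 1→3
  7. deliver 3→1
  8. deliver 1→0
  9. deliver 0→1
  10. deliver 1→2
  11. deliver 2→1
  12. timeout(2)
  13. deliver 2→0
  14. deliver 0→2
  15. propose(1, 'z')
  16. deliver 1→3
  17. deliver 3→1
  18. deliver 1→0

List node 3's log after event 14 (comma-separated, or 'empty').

x

[1] timeout(1) → N1(prim v1 [-])
[2] deliver 1→0 → N0(back v1 [-])
[3] deliver 1→2 → N2(back v1 [-])
[4] deliver 1→3 → N3(back v1 [-])
[5] propose(1,'x') → ∅
[6] deliver 1→3 → N3(back v1 [x])
[7] deliver 3→1 → ∅
[8] deliver 1→0 → N0(back v1 [x])
[9] deliver 0→1 → N1(prim v1 [x])
[10] deliver 1→2 → N2(back v1 [x])
[11] deliver 2→1 → ∅
[12] timeout(2) → N2(prim v2 [x])
[13] deliver 2→0 → N0(back v2 [x])
[14] deliver 0→2 → ∅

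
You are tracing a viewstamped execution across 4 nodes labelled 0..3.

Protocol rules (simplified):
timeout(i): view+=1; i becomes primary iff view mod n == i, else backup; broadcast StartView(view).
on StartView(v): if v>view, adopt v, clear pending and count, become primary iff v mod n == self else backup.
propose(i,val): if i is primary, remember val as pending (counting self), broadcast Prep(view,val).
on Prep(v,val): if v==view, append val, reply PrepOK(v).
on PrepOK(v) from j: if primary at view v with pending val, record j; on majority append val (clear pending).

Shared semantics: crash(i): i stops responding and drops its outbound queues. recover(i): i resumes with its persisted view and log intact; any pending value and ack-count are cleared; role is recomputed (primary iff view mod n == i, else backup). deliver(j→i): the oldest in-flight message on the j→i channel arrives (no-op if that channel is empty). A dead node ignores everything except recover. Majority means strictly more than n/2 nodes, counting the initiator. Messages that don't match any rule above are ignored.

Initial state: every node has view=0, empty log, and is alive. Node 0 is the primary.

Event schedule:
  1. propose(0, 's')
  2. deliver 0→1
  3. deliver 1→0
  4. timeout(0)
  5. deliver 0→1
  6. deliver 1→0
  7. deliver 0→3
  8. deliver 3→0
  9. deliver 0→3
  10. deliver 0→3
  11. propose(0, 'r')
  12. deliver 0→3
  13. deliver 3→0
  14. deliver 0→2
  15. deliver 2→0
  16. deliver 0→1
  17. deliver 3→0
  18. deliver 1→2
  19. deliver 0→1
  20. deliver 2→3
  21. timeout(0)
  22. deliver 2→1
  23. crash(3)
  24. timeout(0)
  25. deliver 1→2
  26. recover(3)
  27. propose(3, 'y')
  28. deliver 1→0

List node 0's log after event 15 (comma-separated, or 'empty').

empty

e1 propose(0,'s'): ·
e2 deliver 0→1: 1[back,v=0,s]
e3 deliver 1→0: ·
e4 timeout(0): 0[back,v=1,-]
e5 deliver 0→1: 1[prim,v=1,s]
e6 deliver 1→0: ·
e7 deliver 0→3: 3[back,v=0,s]
e8 deliver 3→0: ·
e9 deliver 0→3: 3[back,v=1,s]
e10 deliver 0→3: ·
e11 propose(0,'r'): ·
e12 deliver 0→3: ·
e13 deliver 3→0: ·
e14 deliver 0→2: 2[back,v=0,s]
e15 deliver 2→0: ·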